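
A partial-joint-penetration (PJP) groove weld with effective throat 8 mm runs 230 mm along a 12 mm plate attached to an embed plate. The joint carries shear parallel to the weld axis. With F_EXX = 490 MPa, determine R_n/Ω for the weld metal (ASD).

R_n/Ω ≈ 270 kN

Effective throat (given) t_e = 8 mm.
A_we = 8 × 230 = 1840 mm².
F_nw = 0.6 F_EXX = 294 MPa.
R_n/Ω = (294 × 1840) / 2.0 × 10⁻³ = 270.5 kN.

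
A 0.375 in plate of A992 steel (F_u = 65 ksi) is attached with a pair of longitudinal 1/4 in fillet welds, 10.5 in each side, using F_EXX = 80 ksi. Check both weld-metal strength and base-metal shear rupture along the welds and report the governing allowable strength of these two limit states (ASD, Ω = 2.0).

R_n/Ω ≈ 89.1 kip (weld metal governs)

t_e = 0.707 × 0.25 = 0.1767 in; L = 21 in.
Weld metal: R_n/Ω = (1/2.0) × 0.6 × 80 × 0.1767 × 21 = 89.08 kip.
Base metal (shear rupture): R_n/Ω = (1/2.0) × 0.6 × 65 × 0.375 × 21 = 153.6 kip.
Governing: weld metal.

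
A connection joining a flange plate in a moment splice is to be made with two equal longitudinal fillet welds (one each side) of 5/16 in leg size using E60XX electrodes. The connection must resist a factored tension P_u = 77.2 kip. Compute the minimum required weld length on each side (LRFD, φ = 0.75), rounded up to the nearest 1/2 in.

L = 6.5 in on each side

E60XX → F_EXX = 60 ksi.
Throat t_e = 0.707 × 0.3125 = 0.2209 in.
φr_n = 0.75 × 0.6 × 60 × 0.2209 = 5.965 kip/in.
L_req = P_u / φr_n = 77.2 / 5.965 = 12.94 in total.
Per side: 12.94 / 2 = 6.471 in.
Round up → use L = 6.5 in on each side.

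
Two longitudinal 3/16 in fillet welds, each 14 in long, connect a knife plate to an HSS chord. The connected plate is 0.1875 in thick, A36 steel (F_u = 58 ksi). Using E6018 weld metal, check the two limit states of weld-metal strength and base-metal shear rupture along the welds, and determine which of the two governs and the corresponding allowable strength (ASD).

E60XX → F_EXX = 60 ksi.
t_e = 0.707 × 0.1875 = 0.1326 in; L = 28 in.
Weld metal: R_n/Ω = (1/2.0) × 0.6 × 60 × 0.1326 × 28 = 66.81 kips.
Base metal (shear rupture): R_n/Ω = (1/2.0) × 0.6 × 58 × 0.1875 × 28 = 91.35 kips.
Governing: weld metal.

R_n/Ω ≈ 66.8 kips (weld metal governs)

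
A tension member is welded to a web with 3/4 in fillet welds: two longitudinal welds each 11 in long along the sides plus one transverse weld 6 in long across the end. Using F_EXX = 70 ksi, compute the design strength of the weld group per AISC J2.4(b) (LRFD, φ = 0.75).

φR_n ≈ 468 kip

t_e = 0.707 × 0.75 = 0.5302 in.
R_nwl = 0.6 × 70 × 0.5302 × 22 = 490 kip (longitudinal, 2 welds).
R_nwt = 0.6 × 70 × 0.5302 × 6 = 133.6 kip (transverse, base value).
(i) R_nwl + R_nwt = 623.6 kip; (ii) 0.85 R_nwl + 1.5 R_nwt = 616.9 kip.
R_n = max = 623.6 kip [governs: (i)]; φR_n = 467.7 kip.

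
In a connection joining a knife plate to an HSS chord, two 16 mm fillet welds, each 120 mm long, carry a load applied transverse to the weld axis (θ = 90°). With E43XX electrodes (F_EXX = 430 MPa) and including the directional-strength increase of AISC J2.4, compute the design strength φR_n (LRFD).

φR_n ≈ 788 kN

t_e = 0.707 × 16 = 11.31 mm; A_we = 11.31 × 240 = 2715 mm².
Directional factor: 1.0 + 0.5 sin^1.5(90°) = 1.5.
F_nw = 0.6 × 430 × 1.5 = 387 MPa.
φR_n = 0.75 × 387 × 2715 × 10⁻³ = 788 kN.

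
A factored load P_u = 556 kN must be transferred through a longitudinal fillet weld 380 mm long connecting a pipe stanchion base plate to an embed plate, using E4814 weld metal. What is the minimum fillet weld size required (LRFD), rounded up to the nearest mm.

w = 10 mm

E48XX → F_EXX = 480 MPa.
Total weld length L = 380 mm.
Required throat t_e = P_u / (φ × 0.6 F_EXX × L) = 556 / (0.75 × 0.6 × 480 × 380 × 10⁻³) = 6.774 mm.
Required leg w = t_e / 0.707 = 9.581 mm → use 10 mm.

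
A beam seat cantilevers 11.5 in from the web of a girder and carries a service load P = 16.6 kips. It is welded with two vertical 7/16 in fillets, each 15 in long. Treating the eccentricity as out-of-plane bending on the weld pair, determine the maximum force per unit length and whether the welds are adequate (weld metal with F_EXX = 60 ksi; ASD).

f_max ≈ 2.6 kip/in; adequate

L_w = 2 × 15 = 30 in; section modulus (unit throat) S = 2 × L²/6 = 75 in².
Direct shear f_v = P/L_w = 16.6/30 = 0.5533 kip/in.
Moment M = P × e = 16.6 × 11.5 = 190.9 kip·in; bending f_b = M/S = 2.545 kip/in.
f_max = √(f_v² + f_b²) = √(0.5533² + 2.545²) = 2.605 kip/in.
r_n/Ω = (1/2.0) × 0.6 × 60 × (0.707 × 0.4375) = 5.568 kip/in → adequate.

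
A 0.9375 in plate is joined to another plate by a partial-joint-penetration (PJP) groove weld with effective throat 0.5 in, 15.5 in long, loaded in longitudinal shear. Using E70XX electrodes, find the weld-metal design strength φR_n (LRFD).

φR_n ≈ 244 kip

E70XX → F_EXX = 70 ksi.
Effective throat (given) t_e = 0.5 in.
A_we = 0.5 × 15.5 = 7.75 in².
F_nw = 0.6 F_EXX = 42 ksi.
φR_n = 0.75 × 42 × 7.75 = 244.1 kip.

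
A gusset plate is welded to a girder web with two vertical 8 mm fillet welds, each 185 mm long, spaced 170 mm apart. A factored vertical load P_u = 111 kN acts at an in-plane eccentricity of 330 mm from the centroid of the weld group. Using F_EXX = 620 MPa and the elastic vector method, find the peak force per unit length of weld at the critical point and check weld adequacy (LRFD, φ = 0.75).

f_max ≈ 1450 N/mm; adequate

Total weld length L_w = 370 mm. Treat welds as unit-width lines.
Polar moment about centroid: J = 2[d³/12 + d(b/2)²] = 2[185³/12 + 185×85²] = 3729000 mm³.
Direct shear f_v = P/L_w = 111×10³ / 370 = 300 N/mm (vertical).
Torsion M = P·e = 111×10³ × 330 = 36630000 N·mm.
Critical point at (x, y) = (85, 92.5) from centroid. f_tx = M·y/J = 908.7 N/mm; f_ty = M·x/J = 835.1 N/mm.
Resultant f_max = √[f_tx² + (f_v + f_ty)²] = √[908.7² + (300 + 835.1)²] = 1454 N/mm.
Capacity per unit length: φr_n = 0.75 × 0.6 × 620 × (0.707 × 8) = 1578 N/mm.
1454 ≤ 1578 → adequate.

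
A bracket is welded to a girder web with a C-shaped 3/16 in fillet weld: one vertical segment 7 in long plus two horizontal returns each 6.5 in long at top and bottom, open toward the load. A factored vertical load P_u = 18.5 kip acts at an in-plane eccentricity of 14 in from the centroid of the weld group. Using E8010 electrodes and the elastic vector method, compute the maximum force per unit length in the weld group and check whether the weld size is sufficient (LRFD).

E80XX → F_EXX = 80 ksi.
Total weld length L_w = 20 in. Treat welds as unit-width lines.
Centroid: x̄ = 2×6.5×3.25 / 20 = 2.112 in from the vertical weld.
Polar moment about centroid: J = I_x + I_y = [7³/12 + 2×6.5×3.5²] + [7×2.112² + 2(6.5³/12 + 6.5×1.138²)] = 281.7 in³.
Direct shear f_v = P/L_w = 18.5 / 20 = 0.925 kip/in (vertical).
Torsion M = P·e = 18.5 × 14 = 259 kip·in.
Critical point at (x, y) = (4.388, 3.5) from centroid. f_tx = M·y/J = 3.218 kip/in; f_ty = M·x/J = 4.034 kip/in.
Resultant f_max = √[f_tx² + (f_v + f_ty)²] = √[3.218² + (0.925 + 4.034)²] = 5.912 kip/in.
Capacity per unit length: φr_n = 0.75 × 0.6 × 80 × (0.707 × 0.1875) = 4.772 kip/in.
5.912 > 4.772 → NOT adequate.

f_max ≈ 5.91 kip/in; NOT adequate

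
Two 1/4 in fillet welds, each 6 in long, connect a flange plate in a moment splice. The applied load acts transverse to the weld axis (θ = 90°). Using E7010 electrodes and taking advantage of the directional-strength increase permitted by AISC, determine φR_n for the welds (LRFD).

φR_n ≈ 100 kips

E70XX → F_EXX = 70 ksi.
t_e = 0.707 × 0.25 = 0.1767 in; A_we = 0.1767 × 12 = 2.121 in².
Directional factor: 1.0 + 0.5 sin^1.5(90°) = 1.5.
F_nw = 0.6 × 70 × 1.5 = 63 ksi.
φR_n = 0.75 × 63 × 2.121 = 100.2 kips.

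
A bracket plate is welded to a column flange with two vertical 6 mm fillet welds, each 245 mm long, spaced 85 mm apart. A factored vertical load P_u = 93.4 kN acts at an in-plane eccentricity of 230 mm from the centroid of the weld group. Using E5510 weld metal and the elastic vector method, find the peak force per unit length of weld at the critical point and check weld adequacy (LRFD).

f_max ≈ 915 N/mm; adequate

E55XX → F_EXX = 550 MPa.
Total weld length L_w = 490 mm. Treat welds as unit-width lines.
Polar moment about centroid: J = 2[d³/12 + d(b/2)²] = 2[245³/12 + 245×42.5²] = 3336000 mm³.
Direct shear f_v = P/L_w = 93.4×10³ / 490 = 190.6 N/mm (vertical).
Torsion M = P·e = 93.4×10³ × 230 = 21482000 N·mm.
Critical point at (x, y) = (42.5, 122.5) from centroid. f_tx = M·y/J = 788.8 N/mm; f_ty = M·x/J = 273.7 N/mm.
Resultant f_max = √[f_tx² + (f_v + f_ty)²] = √[788.8² + (190.6 + 273.7)²] = 915.3 N/mm.
Capacity per unit length: φr_n = 0.75 × 0.6 × 550 × (0.707 × 6) = 1050 N/mm.
915.3 ≤ 1050 → adequate.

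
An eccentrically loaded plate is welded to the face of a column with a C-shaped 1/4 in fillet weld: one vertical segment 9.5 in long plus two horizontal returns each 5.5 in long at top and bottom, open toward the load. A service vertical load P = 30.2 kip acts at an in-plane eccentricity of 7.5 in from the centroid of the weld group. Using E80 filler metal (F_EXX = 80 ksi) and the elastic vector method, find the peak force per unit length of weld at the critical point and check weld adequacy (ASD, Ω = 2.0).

f_max ≈ 4.74 kip/in; NOT adequate

Total weld length L_w = 20.5 in. Treat welds as unit-width lines.
Centroid: x̄ = 2×5.5×2.75 / 20.5 = 1.476 in from the vertical weld.
Polar moment about centroid: J = I_x + I_y = [9.5³/12 + 2×5.5×4.75²] + [9.5×1.476² + 2(5.5³/12 + 5.5×1.274²)] = 385.9 in³.
Direct shear f_v = P/L_w = 30.2 / 20.5 = 1.473 kip/in (vertical).
Torsion M = P·e = 30.2 × 7.5 = 226.5 kip·in.
Critical point at (x, y) = (4.024, 4.75) from centroid. f_tx = M·y/J = 2.788 kip/in; f_ty = M·x/J = 2.362 kip/in.
Resultant f_max = √[f_tx² + (f_v + f_ty)²] = √[2.788² + (1.473 + 2.362)²] = 4.741 kip/in.
Capacity per unit length: r_n/Ω = (1/2.0) × 0.6 × 80 × (0.707 × 0.25) = 4.242 kip/in.
4.741 > 4.242 → NOT adequate.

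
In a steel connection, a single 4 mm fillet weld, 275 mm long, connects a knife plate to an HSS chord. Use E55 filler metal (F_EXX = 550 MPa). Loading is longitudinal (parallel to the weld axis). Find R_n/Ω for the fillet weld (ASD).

R_n/Ω ≈ 128 kN

Effective throat t_e = 0.707 × 4 = 2.828 mm.
Total length L = 275 mm; A_we = 2.828 × 275 = 777.7 mm².
F_nw = 0.6 F_EXX = 0.6 × 550 = 330 MPa.
R_n = 330 × 777.7 × 10⁻³ = 256.6 kN; R_n/Ω = 256.6/2.0 = 128.3 kN.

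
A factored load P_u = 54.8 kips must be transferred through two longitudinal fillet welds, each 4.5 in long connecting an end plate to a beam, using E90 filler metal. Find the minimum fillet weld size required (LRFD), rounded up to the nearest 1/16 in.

w = 1/4 in

E90XX → F_EXX = 90 ksi.
Total weld length L = 9 in.
Required throat t_e = P_u / (φ × 0.6 F_EXX × L) = 54.8 / (0.75 × 0.6 × 90 × 9) = 0.1503 in.
Required leg w = t_e / 0.707 = 0.2126 in → use 1/4 in.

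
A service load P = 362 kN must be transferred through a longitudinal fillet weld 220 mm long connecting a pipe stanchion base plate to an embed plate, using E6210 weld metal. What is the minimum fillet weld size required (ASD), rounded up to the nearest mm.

w = 13 mm

E62XX → F_EXX = 620 MPa.
Total weld length L = 220 mm.
Required throat t_e = P × Ω / (0.6 F_EXX × L) = 362 × 2.0 / (0.6 × 620 × 220 × 10⁻³) = 8.847 mm.
Required leg w = t_e / 0.707 = 12.51 mm → use 13 mm.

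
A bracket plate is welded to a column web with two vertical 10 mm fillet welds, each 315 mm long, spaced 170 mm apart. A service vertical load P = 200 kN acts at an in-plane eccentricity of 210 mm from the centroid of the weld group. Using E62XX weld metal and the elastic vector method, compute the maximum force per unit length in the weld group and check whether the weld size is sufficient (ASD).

E62XX → F_EXX = 620 MPa.
Total weld length L_w = 630 mm. Treat welds as unit-width lines.
Polar moment about centroid: J = 2[d³/12 + d(b/2)²] = 2[315³/12 + 315×85²] = 9761000 mm³.
Direct shear f_v = P/L_w = 200×10³ / 630 = 317.5 N/mm (vertical).
Torsion M = P·e = 200×10³ × 210 = 42000000 N·mm.
Critical point at (x, y) = (85, 157.5) from centroid. f_tx = M·y/J = 677.7 N/mm; f_ty = M·x/J = 365.7 N/mm.
Resultant f_max = √[f_tx² + (f_v + f_ty)²] = √[677.7² + (317.5 + 365.7)²] = 962.3 N/mm.
Capacity per unit length: r_n/Ω = (1/2.0) × 0.6 × 620 × (0.707 × 10) = 1315 N/mm.
962.3 ≤ 1315 → adequate.

f_max ≈ 962 N/mm; adequate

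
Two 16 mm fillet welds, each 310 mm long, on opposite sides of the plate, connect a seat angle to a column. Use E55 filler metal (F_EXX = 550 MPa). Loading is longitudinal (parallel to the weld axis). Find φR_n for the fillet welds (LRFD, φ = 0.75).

Effective throat t_e = 0.707 × 16 = 11.31 mm.
Total length L = 620 mm; A_we = 11.31 × 620 = 7013 mm².
F_nw = 0.6 F_EXX = 0.6 × 550 = 330 MPa.
φR_n = 0.75 × 330 × 7013 × 10⁻³ = 1736 kN.

φR_n ≈ 1740 kN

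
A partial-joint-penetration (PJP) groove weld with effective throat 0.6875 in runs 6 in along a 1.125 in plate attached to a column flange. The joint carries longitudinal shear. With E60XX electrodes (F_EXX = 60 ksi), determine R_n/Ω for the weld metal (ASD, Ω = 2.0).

Effective throat (given) t_e = 0.6875 in.
A_we = 0.6875 × 6 = 4.125 in².
F_nw = 0.6 F_EXX = 36 ksi.
R_n/Ω = (36 × 4.125) / 2.0 = 74.25 kips.

R_n/Ω ≈ 74.2 kips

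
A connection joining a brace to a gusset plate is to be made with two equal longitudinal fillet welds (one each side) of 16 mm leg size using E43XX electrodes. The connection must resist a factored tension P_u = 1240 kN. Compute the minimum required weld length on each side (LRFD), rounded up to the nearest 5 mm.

L = 285 mm on each side

E43XX → F_EXX = 430 MPa.
Throat t_e = 0.707 × 16 = 11.31 mm.
φr_n = 0.75 × 0.6 × 430 × 11.31 × 10⁻³ = 2.189 kN/mm.
L_req = P_u / φr_n = 1240 / 2.189 = 566.5 mm total.
Per side: 566.5 / 2 = 283.3 mm.
Round up → use L = 285 mm on each side.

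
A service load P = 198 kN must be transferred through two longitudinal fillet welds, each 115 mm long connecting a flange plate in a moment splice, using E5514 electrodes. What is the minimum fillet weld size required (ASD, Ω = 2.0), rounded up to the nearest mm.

E55XX → F_EXX = 550 MPa.
Total weld length L = 230 mm.
Required throat t_e = P × Ω / (0.6 F_EXX × L) = 198 × 2.0 / (0.6 × 550 × 230 × 10⁻³) = 5.217 mm.
Required leg w = t_e / 0.707 = 7.38 mm → use 8 mm.

w = 8 mm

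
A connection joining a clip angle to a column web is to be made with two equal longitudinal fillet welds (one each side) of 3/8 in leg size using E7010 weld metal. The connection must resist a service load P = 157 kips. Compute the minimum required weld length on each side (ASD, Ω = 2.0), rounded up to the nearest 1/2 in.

L = 14.5 in on each side

E70XX → F_EXX = 70 ksi.
Throat t_e = 0.707 × 0.375 = 0.2651 in.
r_n/Ω = (0.6 × 70 × 0.2651) / 2.0 = 5.568 kip/in.
L_req = P / (r_n/Ω) = 157 / 5.568 = 28.2 in total.
Per side: 28.2 / 2 = 14.1 in.
Round up → use L = 14.5 in on each side.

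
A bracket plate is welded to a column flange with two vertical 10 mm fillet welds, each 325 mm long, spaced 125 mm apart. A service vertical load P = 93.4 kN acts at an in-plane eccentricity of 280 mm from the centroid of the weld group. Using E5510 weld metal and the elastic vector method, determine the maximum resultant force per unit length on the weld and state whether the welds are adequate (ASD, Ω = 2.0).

f_max ≈ 618 N/mm; adequate

E55XX → F_EXX = 550 MPa.
Total weld length L_w = 650 mm. Treat welds as unit-width lines.
Polar moment about centroid: J = 2[d³/12 + d(b/2)²] = 2[325³/12 + 325×62.5²] = 8260000 mm³.
Direct shear f_v = P/L_w = 93.4×10³ / 650 = 143.7 N/mm (vertical).
Torsion M = P·e = 93.4×10³ × 280 = 26152000 N·mm.
Critical point at (x, y) = (62.5, 162.5) from centroid. f_tx = M·y/J = 514.5 N/mm; f_ty = M·x/J = 197.9 N/mm.
Resultant f_max = √[f_tx² + (f_v + f_ty)²] = √[514.5² + (143.7 + 197.9)²] = 617.5 N/mm.
Capacity per unit length: r_n/Ω = (1/2.0) × 0.6 × 550 × (0.707 × 10) = 1167 N/mm.
617.5 ≤ 1167 → adequate.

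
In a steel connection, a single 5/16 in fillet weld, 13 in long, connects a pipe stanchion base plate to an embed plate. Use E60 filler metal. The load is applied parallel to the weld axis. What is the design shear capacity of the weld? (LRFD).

E60XX → F_EXX = 60 ksi.
Effective throat t_e = 0.707 × 0.3125 = 0.2209 in.
Total length L = 13 in; A_we = 0.2209 × 13 = 2.872 in².
F_nw = 0.6 F_EXX = 0.6 × 60 = 36 ksi.
φR_n = 0.75 × 36 × 2.872 = 77.55 kip.

φR_n ≈ 77.5 kip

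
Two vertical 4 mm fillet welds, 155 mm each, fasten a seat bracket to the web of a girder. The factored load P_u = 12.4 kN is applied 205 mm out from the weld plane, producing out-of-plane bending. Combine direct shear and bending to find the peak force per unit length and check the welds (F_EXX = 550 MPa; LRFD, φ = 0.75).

f_max ≈ 320 N/mm; adequate

L_w = 2 × 155 = 310 mm; section modulus (unit throat) S = 2 × L²/6 = 8008 mm².
Direct shear f_v = P/L_w = 12.4×10³/310 = 40 N/mm.
Moment M = P × e = 12.4×10³ × 205 = 2542000 N·mm; bending f_b = M/S = 317.4 N/mm.
f_max = √(f_v² + f_b²) = √(40² + 317.4²) = 319.9 N/mm.
φr_n = 0.75 × 0.6 × 550 × (0.707 × 4) = 699.9 N/mm → adequate.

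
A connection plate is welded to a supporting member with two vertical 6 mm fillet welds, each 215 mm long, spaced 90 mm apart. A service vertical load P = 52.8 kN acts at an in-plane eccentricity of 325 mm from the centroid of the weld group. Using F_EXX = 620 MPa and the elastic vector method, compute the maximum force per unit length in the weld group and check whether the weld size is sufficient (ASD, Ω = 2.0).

Total weld length L_w = 430 mm. Treat welds as unit-width lines.
Polar moment about centroid: J = 2[d³/12 + d(b/2)²] = 2[215³/12 + 215×45²] = 2527000 mm³.
Direct shear f_v = P/L_w = 52.8×10³ / 430 = 122.8 N/mm (vertical).
Torsion M = P·e = 52.8×10³ × 325 = 17160000 N·mm.
Critical point at (x, y) = (45, 107.5) from centroid. f_tx = M·y/J = 730 N/mm; f_ty = M·x/J = 305.6 N/mm.
Resultant f_max = √[f_tx² + (f_v + f_ty)²] = √[730² + (122.8 + 305.6)²] = 846.4 N/mm.
Capacity per unit length: r_n/Ω = (1/2.0) × 0.6 × 620 × (0.707 × 6) = 789 N/mm.
846.4 > 789 → NOT adequate.

f_max ≈ 846 N/mm; NOT adequate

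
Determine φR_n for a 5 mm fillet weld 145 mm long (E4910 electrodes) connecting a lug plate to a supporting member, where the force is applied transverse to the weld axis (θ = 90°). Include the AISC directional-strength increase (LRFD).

φR_n ≈ 170 kN

E49XX → F_EXX = 490 MPa.
t_e = 0.707 × 5 = 3.535 mm; A_we = 3.535 × 145 = 512.6 mm².
Directional factor: 1.0 + 0.5 sin^1.5(90°) = 1.5.
F_nw = 0.6 × 490 × 1.5 = 441 MPa.
φR_n = 0.75 × 441 × 512.6 × 10⁻³ = 169.5 kN.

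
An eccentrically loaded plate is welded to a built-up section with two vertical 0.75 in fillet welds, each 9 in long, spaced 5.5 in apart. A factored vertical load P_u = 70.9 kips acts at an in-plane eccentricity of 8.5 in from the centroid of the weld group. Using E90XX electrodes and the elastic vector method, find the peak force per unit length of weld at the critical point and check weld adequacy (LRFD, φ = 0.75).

E90XX → F_EXX = 90 ksi.
Total weld length L_w = 18 in. Treat welds as unit-width lines.
Polar moment about centroid: J = 2[d³/12 + d(b/2)²] = 2[9³/12 + 9×2.75²] = 257.6 in³.
Direct shear f_v = P/L_w = 70.9 / 18 = 3.939 kip/in (vertical).
Torsion M = P·e = 70.9 × 8.5 = 602.65 kip·in.
Critical point at (x, y) = (2.75, 4.5) from centroid. f_tx = M·y/J = 10.53 kip/in; f_ty = M·x/J = 6.433 kip/in.
Resultant f_max = √[f_tx² + (f_v + f_ty)²] = √[10.53² + (3.939 + 6.433)²] = 14.78 kip/in.
Capacity per unit length: φr_n = 0.75 × 0.6 × 90 × (0.707 × 0.75) = 21.48 kip/in.
14.78 ≤ 21.48 → adequate.

f_max ≈ 14.8 kip/in; adequate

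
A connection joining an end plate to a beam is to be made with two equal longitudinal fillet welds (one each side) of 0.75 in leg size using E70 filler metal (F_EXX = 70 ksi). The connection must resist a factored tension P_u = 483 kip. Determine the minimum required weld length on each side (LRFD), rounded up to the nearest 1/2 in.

L = 14.5 in on each side

Throat t_e = 0.707 × 0.75 = 0.5302 in.
φr_n = 0.75 × 0.6 × 70 × 0.5302 = 16.7 kip/in.
L_req = P_u / φr_n = 483 / 16.7 = 28.92 in total.
Per side: 28.92 / 2 = 14.46 in.
Round up → use L = 14.5 in on each side.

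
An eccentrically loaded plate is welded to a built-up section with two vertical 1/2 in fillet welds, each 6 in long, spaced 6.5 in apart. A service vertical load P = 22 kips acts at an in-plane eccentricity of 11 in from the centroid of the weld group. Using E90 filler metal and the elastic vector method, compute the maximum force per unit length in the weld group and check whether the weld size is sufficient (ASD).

f_max ≈ 8.02 kip/in; adequate

E90XX → F_EXX = 90 ksi.
Total weld length L_w = 12 in. Treat welds as unit-width lines.
Polar moment about centroid: J = 2[d³/12 + d(b/2)²] = 2[6³/12 + 6×3.25²] = 162.8 in³.
Direct shear f_v = P/L_w = 22 / 12 = 1.833 kip/in (vertical).
Torsion M = P·e = 22 × 11 = 242 kip·in.
Critical point at (x, y) = (3.25, 3) from centroid. f_tx = M·y/J = 4.461 kip/in; f_ty = M·x/J = 4.833 kip/in.
Resultant f_max = √[f_tx² + (f_v + f_ty)²] = √[4.461² + (1.833 + 4.833)²] = 8.021 kip/in.
Capacity per unit length: r_n/Ω = (1/2.0) × 0.6 × 90 × (0.707 × 0.5) = 9.544 kip/in.
8.021 ≤ 9.544 → adequate.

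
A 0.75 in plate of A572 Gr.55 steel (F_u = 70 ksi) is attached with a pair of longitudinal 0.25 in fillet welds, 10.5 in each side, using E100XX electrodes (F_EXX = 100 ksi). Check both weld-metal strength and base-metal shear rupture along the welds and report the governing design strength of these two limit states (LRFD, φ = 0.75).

t_e = 0.707 × 0.25 = 0.1767 in; L = 21 in.
Weld metal: φR_n = 0.75 × 0.6 × 100 × 0.1767 × 21 = 167 kips.
Base metal (shear rupture): φR_n = 0.75 × 0.6 × 70 × 0.75 × 21 = 496.1 kips.
Governing: weld metal.

φR_n ≈ 167 kips (weld metal governs)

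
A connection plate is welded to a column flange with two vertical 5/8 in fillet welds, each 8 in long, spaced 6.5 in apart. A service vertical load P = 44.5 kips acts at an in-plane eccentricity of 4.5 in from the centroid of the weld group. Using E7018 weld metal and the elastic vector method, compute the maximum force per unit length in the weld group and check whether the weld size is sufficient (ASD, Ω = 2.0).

E70XX → F_EXX = 70 ksi.
Total weld length L_w = 16 in. Treat welds as unit-width lines.
Polar moment about centroid: J = 2[d³/12 + d(b/2)²] = 2[8³/12 + 8×3.25²] = 254.3 in³.
Direct shear f_v = P/L_w = 44.5 / 16 = 2.781 kip/in (vertical).
Torsion M = P·e = 44.5 × 4.5 = 200.25 kip·in.
Critical point at (x, y) = (3.25, 4) from centroid. f_tx = M·y/J = 3.149 kip/in; f_ty = M·x/J = 2.559 kip/in.
Resultant f_max = √[f_tx² + (f_v + f_ty)²] = √[3.149² + (2.781 + 2.559)²] = 6.2 kip/in.
Capacity per unit length: r_n/Ω = (1/2.0) × 0.6 × 70 × (0.707 × 0.625) = 9.279 kip/in.
6.2 ≤ 9.279 → adequate.

f_max ≈ 6.2 kip/in; adequate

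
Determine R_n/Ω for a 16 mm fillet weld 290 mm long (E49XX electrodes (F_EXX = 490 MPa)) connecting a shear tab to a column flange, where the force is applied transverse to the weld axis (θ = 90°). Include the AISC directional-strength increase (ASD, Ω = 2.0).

R_n/Ω ≈ 723 kN

t_e = 0.707 × 16 = 11.31 mm; A_we = 11.31 × 290 = 3280 mm².
Directional factor: 1.0 + 0.5 sin^1.5(90°) = 1.5.
F_nw = 0.6 × 490 × 1.5 = 441 MPa.
R_n/Ω = (441 × 3280) / 2.0 × 10⁻³ = 723.3 kN.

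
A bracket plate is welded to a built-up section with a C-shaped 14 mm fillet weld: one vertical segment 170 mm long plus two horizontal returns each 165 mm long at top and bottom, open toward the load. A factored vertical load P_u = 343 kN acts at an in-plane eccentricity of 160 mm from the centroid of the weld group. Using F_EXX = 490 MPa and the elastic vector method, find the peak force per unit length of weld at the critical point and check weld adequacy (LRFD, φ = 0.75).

Total weld length L_w = 500 mm. Treat welds as unit-width lines.
Centroid: x̄ = 2×165×82.5 / 500 = 54.45 mm from the vertical weld.
Polar moment about centroid: J = I_x + I_y = [170³/12 + 2×165×85²] + [170×54.45² + 2(165³/12 + 165×28.05²)] = 4306000 mm³.
Direct shear f_v = P/L_w = 343×10³ / 500 = 686 N/mm (vertical).
Torsion M = P·e = 343×10³ × 160 = 54880000 N·mm.
Critical point at (x, y) = (110.5, 85) from centroid. f_tx = M·y/J = 1083 N/mm; f_ty = M·x/J = 1409 N/mm.
Resultant f_max = √[f_tx² + (f_v + f_ty)²] = √[1083² + (686 + 1409)²] = 2358 N/mm.
Capacity per unit length: φr_n = 0.75 × 0.6 × 490 × (0.707 × 14) = 2183 N/mm.
2358 > 2183 → NOT adequate.

f_max ≈ 2360 N/mm; NOT adequate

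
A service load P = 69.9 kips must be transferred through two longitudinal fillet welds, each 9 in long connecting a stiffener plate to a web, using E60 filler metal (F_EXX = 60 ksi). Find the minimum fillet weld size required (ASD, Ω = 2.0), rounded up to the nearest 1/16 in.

w = 5/16 in

Total weld length L = 18 in.
Required throat t_e = P × Ω / (0.6 F_EXX × L) = 69.9 × 2.0 / (0.6 × 60 × 18) = 0.2157 in.
Required leg w = t_e / 0.707 = 0.3051 in → use 5/16 in.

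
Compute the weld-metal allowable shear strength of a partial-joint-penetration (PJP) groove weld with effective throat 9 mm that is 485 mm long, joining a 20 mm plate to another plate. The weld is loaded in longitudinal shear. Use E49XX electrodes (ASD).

E49XX → F_EXX = 490 MPa.
Effective throat (given) t_e = 9 mm.
A_we = 9 × 485 = 4365 mm².
F_nw = 0.6 F_EXX = 294 MPa.
R_n/Ω = (294 × 4365) / 2.0 × 10⁻³ = 641.7 kN.

R_n/Ω ≈ 642 kN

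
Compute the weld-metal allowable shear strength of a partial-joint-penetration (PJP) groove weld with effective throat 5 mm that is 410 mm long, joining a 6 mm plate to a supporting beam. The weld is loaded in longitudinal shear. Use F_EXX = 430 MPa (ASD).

R_n/Ω ≈ 264 kN

Effective throat (given) t_e = 5 mm.
A_we = 5 × 410 = 2050 mm².
F_nw = 0.6 F_EXX = 258 MPa.
R_n/Ω = (258 × 2050) / 2.0 × 10⁻³ = 264.4 kN.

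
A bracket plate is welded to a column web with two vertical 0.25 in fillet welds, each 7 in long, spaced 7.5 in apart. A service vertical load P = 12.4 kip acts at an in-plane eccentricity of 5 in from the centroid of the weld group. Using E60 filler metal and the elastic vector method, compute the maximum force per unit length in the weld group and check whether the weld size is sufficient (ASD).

E60XX → F_EXX = 60 ksi.
Total weld length L_w = 14 in. Treat welds as unit-width lines.
Polar moment about centroid: J = 2[d³/12 + d(b/2)²] = 2[7³/12 + 7×3.75²] = 254 in³.
Direct shear f_v = P/L_w = 12.4 / 14 = 0.8857 kip/in (vertical).
Torsion M = P·e = 12.4 × 5 = 62 kip·in.
Critical point at (x, y) = (3.75, 3.5) from centroid. f_tx = M·y/J = 0.8542 kip/in; f_ty = M·x/J = 0.9152 kip/in.
Resultant f_max = √[f_tx² + (f_v + f_ty)²] = √[0.8542² + (0.8857 + 0.9152)²] = 1.993 kip/in.
Capacity per unit length: r_n/Ω = (1/2.0) × 0.6 × 60 × (0.707 × 0.25) = 3.181 kip/in.
1.993 ≤ 3.181 → adequate.

f_max ≈ 1.99 kip/in; adequate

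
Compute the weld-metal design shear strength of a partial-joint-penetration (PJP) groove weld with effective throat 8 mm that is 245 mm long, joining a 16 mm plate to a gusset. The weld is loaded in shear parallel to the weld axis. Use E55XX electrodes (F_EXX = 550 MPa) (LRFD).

Effective throat (given) t_e = 8 mm.
A_we = 8 × 245 = 1960 mm².
F_nw = 0.6 F_EXX = 330 MPa.
φR_n = 0.75 × 330 × 1960 × 10⁻³ = 485.1 kN.

φR_n ≈ 485 kN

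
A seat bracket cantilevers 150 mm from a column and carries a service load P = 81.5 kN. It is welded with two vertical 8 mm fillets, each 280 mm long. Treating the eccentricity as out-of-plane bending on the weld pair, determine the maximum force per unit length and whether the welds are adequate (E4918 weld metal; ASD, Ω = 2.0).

E49XX → F_EXX = 490 MPa.
L_w = 2 × 280 = 560 mm; section modulus (unit throat) S = 2 × L²/6 = 26130 mm².
Direct shear f_v = P/L_w = 81.5×10³/560 = 145.5 N/mm.
Moment M = P × e = 81.5×10³ × 150 = 12225000 N·mm; bending f_b = M/S = 467.8 N/mm.
f_max = √(f_v² + f_b²) = √(145.5² + 467.8²) = 489.9 N/mm.
r_n/Ω = (1/2.0) × 0.6 × 490 × (0.707 × 8) = 831.4 N/mm → adequate.

f_max ≈ 490 N/mm; adequate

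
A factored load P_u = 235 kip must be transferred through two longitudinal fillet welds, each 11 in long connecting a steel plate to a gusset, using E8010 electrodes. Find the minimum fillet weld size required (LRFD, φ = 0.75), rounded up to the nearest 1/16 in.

w = 7/16 in

E80XX → F_EXX = 80 ksi.
Total weld length L = 22 in.
Required throat t_e = P_u / (φ × 0.6 F_EXX × L) = 235 / (0.75 × 0.6 × 80 × 22) = 0.2967 in.
Required leg w = t_e / 0.707 = 0.4197 in → use 7/16 in.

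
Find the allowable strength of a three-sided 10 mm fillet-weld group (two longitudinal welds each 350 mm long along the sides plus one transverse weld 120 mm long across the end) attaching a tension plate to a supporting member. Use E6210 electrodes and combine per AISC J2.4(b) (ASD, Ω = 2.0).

R_n/Ω ≈ 1080 kN

E62XX → F_EXX = 620 MPa.
t_e = 0.707 × 10 = 7.07 mm.
R_nwl = 0.6 × 620 × 7.07 × 700 × 10⁻³ = 1841 kN (longitudinal, 2 welds).
R_nwt = 0.6 × 620 × 7.07 × 120 × 10⁻³ = 315.6 kN (transverse, base value).
(i) R_nwl + R_nwt = 2157 kN; (ii) 0.85 R_nwl + 1.5 R_nwt = 2038 kN.
R_n = max = 2157 kN [governs: (i)]; R_n/Ω = 1078 kN.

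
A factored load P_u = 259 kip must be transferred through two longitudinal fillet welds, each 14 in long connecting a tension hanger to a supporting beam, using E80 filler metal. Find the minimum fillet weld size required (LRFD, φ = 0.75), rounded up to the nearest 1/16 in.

w = 3/8 in

E80XX → F_EXX = 80 ksi.
Total weld length L = 28 in.
Required throat t_e = P_u / (φ × 0.6 F_EXX × L) = 259 / (0.75 × 0.6 × 80 × 28) = 0.2569 in.
Required leg w = t_e / 0.707 = 0.3634 in → use 3/8 in.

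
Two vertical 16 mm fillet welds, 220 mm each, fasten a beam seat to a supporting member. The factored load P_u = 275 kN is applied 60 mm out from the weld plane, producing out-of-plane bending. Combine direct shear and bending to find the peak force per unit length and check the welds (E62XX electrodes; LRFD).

E62XX → F_EXX = 620 MPa.
L_w = 2 × 220 = 440 mm; section modulus (unit throat) S = 2 × L²/6 = 16130 mm².
Direct shear f_v = P/L_w = 275×10³/440 = 625 N/mm.
Moment M = P × e = 275×10³ × 60 = 16500000 N·mm; bending f_b = M/S = 1023 N/mm.
f_max = √(f_v² + f_b²) = √(625² + 1023²) = 1199 N/mm.
φr_n = 0.75 × 0.6 × 620 × (0.707 × 16) = 3156 N/mm → adequate.

f_max ≈ 1200 N/mm; adequate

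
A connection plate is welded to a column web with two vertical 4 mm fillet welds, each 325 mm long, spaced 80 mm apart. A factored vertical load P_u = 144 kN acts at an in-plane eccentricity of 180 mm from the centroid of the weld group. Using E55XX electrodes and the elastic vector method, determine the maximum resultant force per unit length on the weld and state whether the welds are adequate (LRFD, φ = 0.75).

f_max ≈ 727 N/mm; NOT adequate

E55XX → F_EXX = 550 MPa.
Total weld length L_w = 650 mm. Treat welds as unit-width lines.
Polar moment about centroid: J = 2[d³/12 + d(b/2)²] = 2[325³/12 + 325×40²] = 6761000 mm³.
Direct shear f_v = P/L_w = 144×10³ / 650 = 221.5 N/mm (vertical).
Torsion M = P·e = 144×10³ × 180 = 25920000 N·mm.
Critical point at (x, y) = (40, 162.5) from centroid. f_tx = M·y/J = 623 N/mm; f_ty = M·x/J = 153.3 N/mm.
Resultant f_max = √[f_tx² + (f_v + f_ty)²] = √[623² + (221.5 + 153.3)²] = 727.1 N/mm.
Capacity per unit length: φr_n = 0.75 × 0.6 × 550 × (0.707 × 4) = 699.9 N/mm.
727.1 > 699.9 → NOT adequate.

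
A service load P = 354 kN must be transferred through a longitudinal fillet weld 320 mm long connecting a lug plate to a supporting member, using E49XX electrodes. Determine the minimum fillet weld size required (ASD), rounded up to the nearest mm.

w = 11 mm

E49XX → F_EXX = 490 MPa.
Total weld length L = 320 mm.
Required throat t_e = P × Ω / (0.6 F_EXX × L) = 354 × 2.0 / (0.6 × 490 × 320 × 10⁻³) = 7.526 mm.
Required leg w = t_e / 0.707 = 10.64 mm → use 11 mm.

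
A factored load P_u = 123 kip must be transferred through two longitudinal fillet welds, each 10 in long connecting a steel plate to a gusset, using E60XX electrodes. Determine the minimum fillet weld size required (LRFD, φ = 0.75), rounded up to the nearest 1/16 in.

w = 3/8 in

E60XX → F_EXX = 60 ksi.
Total weld length L = 20 in.
Required throat t_e = P_u / (φ × 0.6 F_EXX × L) = 123 / (0.75 × 0.6 × 60 × 20) = 0.2278 in.
Required leg w = t_e / 0.707 = 0.3222 in → use 3/8 in.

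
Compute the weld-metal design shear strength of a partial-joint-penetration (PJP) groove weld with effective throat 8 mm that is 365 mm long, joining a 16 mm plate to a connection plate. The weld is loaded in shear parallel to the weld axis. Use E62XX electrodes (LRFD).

E62XX → F_EXX = 620 MPa.
Effective throat (given) t_e = 8 mm.
A_we = 8 × 365 = 2920 mm².
F_nw = 0.6 F_EXX = 372 MPa.
φR_n = 0.75 × 372 × 2920 × 10⁻³ = 814.7 kN.

φR_n ≈ 815 kN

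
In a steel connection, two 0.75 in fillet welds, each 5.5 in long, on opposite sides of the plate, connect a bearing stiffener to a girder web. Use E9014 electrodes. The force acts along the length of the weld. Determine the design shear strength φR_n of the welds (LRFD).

φR_n ≈ 236 kip

E90XX → F_EXX = 90 ksi.
Effective throat t_e = 0.707 × 0.75 = 0.5302 in.
Total length L = 11 in; A_we = 0.5302 × 11 = 5.833 in².
F_nw = 0.6 F_EXX = 0.6 × 90 = 54 ksi.
φR_n = 0.75 × 54 × 5.833 = 236.2 kip.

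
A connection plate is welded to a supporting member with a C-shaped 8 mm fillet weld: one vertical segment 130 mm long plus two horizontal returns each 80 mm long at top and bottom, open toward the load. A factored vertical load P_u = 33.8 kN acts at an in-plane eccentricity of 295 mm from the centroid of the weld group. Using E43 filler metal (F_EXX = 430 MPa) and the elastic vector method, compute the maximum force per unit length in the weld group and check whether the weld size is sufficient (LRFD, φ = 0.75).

f_max ≈ 901 N/mm; adequate

Total weld length L_w = 290 mm. Treat welds as unit-width lines.
Centroid: x̄ = 2×80×40 / 290 = 22.07 mm from the vertical weld.
Polar moment about centroid: J = I_x + I_y = [130³/12 + 2×80×65²] + [130×22.07² + 2(80³/12 + 80×17.93²)] = 1059000 mm³.
Direct shear f_v = P/L_w = 33.8×10³ / 290 = 116.6 N/mm (vertical).
Torsion M = P·e = 33.8×10³ × 295 = 9971000 N·mm.
Critical point at (x, y) = (57.93, 65) from centroid. f_tx = M·y/J = 611.9 N/mm; f_ty = M·x/J = 545.4 N/mm.
Resultant f_max = √[f_tx² + (f_v + f_ty)²] = √[611.9² + (116.6 + 545.4)²] = 901.4 N/mm.
Capacity per unit length: φr_n = 0.75 × 0.6 × 430 × (0.707 × 8) = 1094 N/mm.
901.4 ≤ 1094 → adequate.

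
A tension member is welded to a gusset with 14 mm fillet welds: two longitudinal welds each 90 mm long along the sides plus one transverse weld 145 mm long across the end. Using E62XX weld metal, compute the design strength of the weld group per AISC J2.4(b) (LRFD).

φR_n ≈ 1020 kN

E62XX → F_EXX = 620 MPa.
t_e = 0.707 × 14 = 9.898 mm.
R_nwl = 0.6 × 620 × 9.898 × 180 × 10⁻³ = 662.8 kN (longitudinal, 2 welds).
R_nwt = 0.6 × 620 × 9.898 × 145 × 10⁻³ = 533.9 kN (transverse, base value).
(i) R_nwl + R_nwt = 1197 kN; (ii) 0.85 R_nwl + 1.5 R_nwt = 1364 kN.
R_n = max = 1364 kN [governs: (ii)]; φR_n = 1023 kN.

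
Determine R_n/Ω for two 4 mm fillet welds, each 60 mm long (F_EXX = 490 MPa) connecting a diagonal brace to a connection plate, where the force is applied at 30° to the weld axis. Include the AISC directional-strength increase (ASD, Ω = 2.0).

R_n/Ω ≈ 58.7 kN

t_e = 0.707 × 4 = 2.828 mm; A_we = 2.828 × 120 = 339.4 mm².
Directional factor: 1.0 + 0.5 sin^1.5(30°) = 1.177.
F_nw = 0.6 × 490 × 1.177 = 346 MPa.
R_n/Ω = (346 × 339.4) / 2.0 × 10⁻³ = 58.7 kN.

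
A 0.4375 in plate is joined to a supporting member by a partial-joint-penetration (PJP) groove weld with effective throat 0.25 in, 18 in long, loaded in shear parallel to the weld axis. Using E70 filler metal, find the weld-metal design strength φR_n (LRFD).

φR_n ≈ 142 kip

E70XX → F_EXX = 70 ksi.
Effective throat (given) t_e = 0.25 in.
A_we = 0.25 × 18 = 4.5 in².
F_nw = 0.6 F_EXX = 42 ksi.
φR_n = 0.75 × 42 × 4.5 = 141.8 kip.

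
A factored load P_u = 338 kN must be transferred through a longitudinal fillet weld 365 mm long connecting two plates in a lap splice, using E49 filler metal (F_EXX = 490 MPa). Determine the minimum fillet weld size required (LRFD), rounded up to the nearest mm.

w = 6 mm

Total weld length L = 365 mm.
Required throat t_e = P_u / (φ × 0.6 F_EXX × L) = 338 / (0.75 × 0.6 × 490 × 365 × 10⁻³) = 4.2 mm.
Required leg w = t_e / 0.707 = 5.94 mm → use 6 mm.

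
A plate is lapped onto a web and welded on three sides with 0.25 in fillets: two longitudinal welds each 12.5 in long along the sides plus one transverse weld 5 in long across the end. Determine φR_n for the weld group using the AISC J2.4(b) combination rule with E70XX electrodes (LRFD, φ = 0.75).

E70XX → F_EXX = 70 ksi.
t_e = 0.707 × 0.25 = 0.1767 in.
R_nwl = 0.6 × 70 × 0.1767 × 25 = 185.6 kip (longitudinal, 2 welds).
R_nwt = 0.6 × 70 × 0.1767 × 5 = 37.12 kip (transverse, base value).
(i) R_nwl + R_nwt = 222.7 kip; (ii) 0.85 R_nwl + 1.5 R_nwt = 213.4 kip.
R_n = max = 222.7 kip [governs: (i)]; φR_n = 167 kip.

φR_n ≈ 167 kip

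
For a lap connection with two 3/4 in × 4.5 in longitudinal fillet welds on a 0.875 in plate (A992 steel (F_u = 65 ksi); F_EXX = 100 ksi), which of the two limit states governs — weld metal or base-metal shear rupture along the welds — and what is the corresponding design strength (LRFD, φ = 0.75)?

t_e = 0.707 × 0.75 = 0.5302 in; L = 9 in.
Weld metal: φR_n = 0.75 × 0.6 × 100 × 0.5302 × 9 = 214.8 kip.
Base metal (shear rupture): φR_n = 0.75 × 0.6 × 65 × 0.875 × 9 = 230.3 kip.
Governing: weld metal.

φR_n ≈ 215 kip (weld metal governs)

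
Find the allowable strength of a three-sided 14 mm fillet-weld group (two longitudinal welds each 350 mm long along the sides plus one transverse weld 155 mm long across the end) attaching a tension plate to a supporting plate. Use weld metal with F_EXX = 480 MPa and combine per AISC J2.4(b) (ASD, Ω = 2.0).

R_n/Ω ≈ 1220 kN

t_e = 0.707 × 14 = 9.898 mm.
R_nwl = 0.6 × 480 × 9.898 × 700 × 10⁻³ = 1995 kN (longitudinal, 2 welds).
R_nwt = 0.6 × 480 × 9.898 × 155 × 10⁻³ = 441.8 kN (transverse, base value).
(i) R_nwl + R_nwt = 2437 kN; (ii) 0.85 R_nwl + 1.5 R_nwt = 2359 kN.
R_n = max = 2437 kN [governs: (i)]; R_n/Ω = 1219 kN.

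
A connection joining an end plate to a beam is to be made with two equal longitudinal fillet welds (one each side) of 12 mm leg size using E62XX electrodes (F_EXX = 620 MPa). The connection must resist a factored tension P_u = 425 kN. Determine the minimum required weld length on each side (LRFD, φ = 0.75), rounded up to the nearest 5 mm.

Throat t_e = 0.707 × 12 = 8.484 mm.
φr_n = 0.75 × 0.6 × 620 × 8.484 × 10⁻³ = 2.367 kN/mm.
L_req = P_u / φr_n = 425 / 2.367 = 179.5 mm total.
Per side: 179.5 / 2 = 89.77 mm.
Round up → use L = 90 mm on each side.

L = 90 mm on each side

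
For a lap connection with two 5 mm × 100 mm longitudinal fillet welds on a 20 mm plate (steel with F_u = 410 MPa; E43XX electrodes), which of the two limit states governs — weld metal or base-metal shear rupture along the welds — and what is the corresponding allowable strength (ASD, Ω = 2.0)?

R_n/Ω ≈ 91.2 kN (weld metal governs)

E43XX → F_EXX = 430 MPa.
t_e = 0.707 × 5 = 3.535 mm; L = 200 mm.
Weld metal: R_n/Ω = (1/2.0) × 0.6 × 430 × 3.535 × 200 × 10⁻³ = 91.2 kN.
Base metal (shear rupture): R_n/Ω = (1/2.0) × 0.6 × 410 × 20 × 200 × 10⁻³ = 492 kN.
Governing: weld metal.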